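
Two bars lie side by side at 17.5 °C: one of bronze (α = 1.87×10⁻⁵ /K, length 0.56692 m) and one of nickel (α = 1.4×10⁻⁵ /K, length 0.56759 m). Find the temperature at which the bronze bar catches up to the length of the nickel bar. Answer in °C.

Equal length when α₁L₁ΔT − α₂L₂ΔT = L₂ − L₁ = 6.70×10⁻⁴ m
α₁L₁ = 1.0601404×10⁻⁵, α₂L₂ = 7.94626×10⁻⁶ → Δ(αL) = 2.655144×10⁻⁶ m/K
ΔT = 6.70×10⁻⁴ / 2.655144×10⁻⁶ = 252.340 K, so T = 17.5 + 252.340 = 269.840 °C

T = 269.8 °C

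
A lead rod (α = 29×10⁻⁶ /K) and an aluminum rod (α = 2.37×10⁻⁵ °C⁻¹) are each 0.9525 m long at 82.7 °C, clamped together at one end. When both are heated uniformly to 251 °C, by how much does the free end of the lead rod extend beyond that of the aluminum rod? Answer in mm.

ΔT = 168.3 K
lead: ΔL = 29×10⁻⁶ × 0.9525 m × 168.3 = 4.6489×10⁻³ m = 4.6489 mm
aluminum: ΔL = 2.37×10⁻⁵ × 0.9525 m × 168.3 = 3.7992×10⁻³ m = 3.7992 mm
difference = 4.6489 − 3.7992 = 0.8497 mm

0.850 mm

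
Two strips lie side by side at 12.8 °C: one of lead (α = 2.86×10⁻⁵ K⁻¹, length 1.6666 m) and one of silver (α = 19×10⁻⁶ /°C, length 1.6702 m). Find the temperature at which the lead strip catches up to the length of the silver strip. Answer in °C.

L₁(1 + α₁ΔT) = L₂(1 + α₂ΔT) ⇒ ΔT = (L₂ − L₁)/(α₁L₁ − α₂L₂)
L₂ − L₁ = 1.6702 − 1.6666 = 3.60×10⁻³ m
α₁L₁ − α₂L₂ = 2.86×10⁻⁵×1.6666 − 19×10⁻⁶×1.6702 = 1.593096×10⁻⁵ m/K
ΔT = 3.60×10⁻³ / 1.593096×10⁻⁵ = 225.975 K
T = 12.8 + 225.975 = 238.775 °C

T = 238.8 °C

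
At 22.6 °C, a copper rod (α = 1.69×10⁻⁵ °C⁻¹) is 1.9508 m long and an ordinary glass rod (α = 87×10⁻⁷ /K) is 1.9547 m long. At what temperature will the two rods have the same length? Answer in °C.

T = 266.9 °C

Equal length when α₁L₁ΔT − α₂L₂ΔT = L₂ − L₁ = 3.90×10⁻³ m
α₁L₁ = 3.296852×10⁻⁵, α₂L₂ = 1.700589×10⁻⁵ → Δ(αL) = 1.596263×10⁻⁵ m/K
ΔT = 3.90×10⁻³ / 1.596263×10⁻⁵ = 244.321 K, so T = 22.6 + 244.321 = 266.921 °C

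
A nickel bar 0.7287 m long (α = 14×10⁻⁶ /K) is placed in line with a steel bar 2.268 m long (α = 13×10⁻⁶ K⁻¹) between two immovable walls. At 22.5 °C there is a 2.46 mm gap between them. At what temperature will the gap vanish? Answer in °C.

T = 84.5 °C

Gap closes when ΔL₁ + ΔL₂ = 2.46 mm = 2.46×10⁻³ m
(α₁L₁ + α₂L₂)ΔT = g
α₁L₁ + α₂L₂ = 14×10⁻⁶×0.7287 + 13×10⁻⁶×2.268 = 3.96858×10⁻⁵ m/K
ΔT = 2.46×10⁻³ / 3.96858×10⁻⁵ = 61.987 K
T = 22.5 + 61.987 = 84.487 °C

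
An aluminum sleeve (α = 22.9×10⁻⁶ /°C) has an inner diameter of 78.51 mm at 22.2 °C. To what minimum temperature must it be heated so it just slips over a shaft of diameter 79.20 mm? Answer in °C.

Required Δd = 79.20 − 78.51 = 0.69 mm
Δd = αd₀ΔT ⇒ ΔT = Δd/(αd₀) = 0.69 / (22.9×10⁻⁶ × 78.51) = 383.79 K
T_min = 22.2 + 383.79 = 405.99 °C

T = 406 °C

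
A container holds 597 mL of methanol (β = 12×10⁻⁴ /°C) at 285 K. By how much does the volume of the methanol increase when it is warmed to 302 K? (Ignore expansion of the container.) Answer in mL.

|ΔT| = |302 − 285| = 17 K
ΔV = βV₀ΔT = (12×10⁻⁴)(597)(17) = 12.2 mL

ΔV = 12.2 mL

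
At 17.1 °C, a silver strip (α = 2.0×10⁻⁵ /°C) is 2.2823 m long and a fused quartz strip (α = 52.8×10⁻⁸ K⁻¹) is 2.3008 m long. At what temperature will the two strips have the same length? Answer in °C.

T = 433.5 °C

Equal length when α₁L₁ΔT − α₂L₂ΔT = L₂ − L₁ = 1.85×10⁻² m
α₁L₁ = 4.5646×10⁻⁵, α₂L₂ = 1.2148224×10⁻⁶ → Δ(αL) = 4.44311776×10⁻⁵ m/K
ΔT = 1.85×10⁻² / 4.44311776×10⁻⁵ = 416.374 K, so T = 17.1 + 416.374 = 433.474 °C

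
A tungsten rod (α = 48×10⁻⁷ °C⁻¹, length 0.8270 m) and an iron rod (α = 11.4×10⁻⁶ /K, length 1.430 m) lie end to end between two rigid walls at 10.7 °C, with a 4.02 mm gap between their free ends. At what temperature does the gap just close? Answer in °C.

T = 209 °C

Gap closes when ΔL₁ + ΔL₂ = 4.02 mm = 4.02×10⁻³ m
(α₁L₁ + α₂L₂)ΔT = g
α₁L₁ + α₂L₂ = 48×10⁻⁷×0.8270 + 11.4×10⁻⁶×1.430 = 2.02716×10⁻⁵ m/K
ΔT = 4.02×10⁻³ / 2.02716×10⁻⁵ = 198.31 K
T = 10.7 + 198.31 = 209.01 °C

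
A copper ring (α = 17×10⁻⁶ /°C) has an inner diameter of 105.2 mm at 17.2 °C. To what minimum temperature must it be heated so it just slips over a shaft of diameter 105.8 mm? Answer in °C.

T = 353 °C

Required Δd = 105.8 − 105.2 = 0.6 mm
Δd = αd₀ΔT ⇒ ΔT = Δd/(αd₀) = 0.6 / (17×10⁻⁶ × 105.2) = 335.50 K
T_min = 17.2 + 335.50 = 352.70 °C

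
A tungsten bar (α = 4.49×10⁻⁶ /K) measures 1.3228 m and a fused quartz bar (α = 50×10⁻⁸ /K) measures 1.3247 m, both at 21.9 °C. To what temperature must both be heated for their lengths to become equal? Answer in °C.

T = 382.0 °C

Equal length when α₁L₁ΔT − α₂L₂ΔT = L₂ − L₁ = 1.90×10⁻³ m
α₁L₁ = 5.939372×10⁻⁶, α₂L₂ = 6.6235×10⁻⁷ → Δ(αL) = 5.277022×10⁻⁶ m/K
ΔT = 1.90×10⁻³ / 5.277022×10⁻⁶ = 360.052 K, so T = 21.9 + 360.052 = 381.952 °C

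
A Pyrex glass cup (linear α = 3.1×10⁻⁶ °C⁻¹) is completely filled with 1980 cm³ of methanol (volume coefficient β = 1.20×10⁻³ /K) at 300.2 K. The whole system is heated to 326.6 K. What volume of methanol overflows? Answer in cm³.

The cup also expands: β_container ≈ 3α = 9.3×10⁻⁶ /K
Net overflow = V₀(β_liq − 3α_cont)ΔT
β − 3α = 1.20×10⁻³ − 9.3×10⁻⁶ = 1.1907×10⁻³ /K; ΔT = 26.4 K
ΔV = 1980 × 1.1907×10⁻³ × 26.4 = 62.2 cm³

62.2 cm³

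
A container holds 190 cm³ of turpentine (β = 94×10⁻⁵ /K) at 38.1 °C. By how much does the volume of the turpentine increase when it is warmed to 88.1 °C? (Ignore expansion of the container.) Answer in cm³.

ΔV = 8.93 cm³

|ΔT| = |88.1 − 38.1| = 50.0 K
ΔV = βV₀ΔT = (94×10⁻⁵)(190)(50.0) = 8.93 cm³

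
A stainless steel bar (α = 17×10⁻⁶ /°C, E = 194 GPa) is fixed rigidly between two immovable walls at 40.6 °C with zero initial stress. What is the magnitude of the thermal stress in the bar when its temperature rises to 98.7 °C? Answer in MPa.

Fully constrained: the free strain ε = αΔT is blocked, so σ = Eε = EαΔT.
|ΔT| = 58.1 K
σ = 194×10⁹ × 17×10⁻⁶ × 58.1 = 1.92×10⁸ Pa

σ = 192 MPa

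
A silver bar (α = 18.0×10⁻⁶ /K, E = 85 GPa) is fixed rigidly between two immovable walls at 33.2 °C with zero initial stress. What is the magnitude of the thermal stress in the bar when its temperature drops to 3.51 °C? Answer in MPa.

Fully constrained: the free strain ε = αΔT is blocked, so σ = Eε = EαΔT.
|ΔT| = 29.69 K
σ = 85.0×10⁹ × 18.0×10⁻⁶ × 29.69 = 4.54×10⁷ Pa

σ = 45.4 MPa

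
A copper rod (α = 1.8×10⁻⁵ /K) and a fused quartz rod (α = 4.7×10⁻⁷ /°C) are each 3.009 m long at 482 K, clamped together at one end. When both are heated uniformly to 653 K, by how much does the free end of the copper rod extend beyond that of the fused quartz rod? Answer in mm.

9.02 mm

ΔT = 171 K
copper: ΔL = 1.8×10⁻⁵ × 3.009 m × 171 = 9.2617×10⁻³ m = 9.2617 mm
fused quartz: ΔL = 4.7×10⁻⁷ × 3.009 m × 171 = 2.4183×10⁻⁴ m = 0.24183 mm
difference = 9.2617 − 0.24183 = 9.01987 mm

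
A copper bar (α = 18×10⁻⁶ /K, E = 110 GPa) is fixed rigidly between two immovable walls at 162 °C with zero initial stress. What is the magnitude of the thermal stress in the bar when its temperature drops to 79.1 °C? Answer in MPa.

Fully constrained: the free strain ε = αΔT is blocked, so σ = Eε = EαΔT.
|ΔT| = 82.9 K
σ = 110×10⁹ × 18×10⁻⁶ × 82.9 = 1.64×10⁸ Pa

σ = 164 MPa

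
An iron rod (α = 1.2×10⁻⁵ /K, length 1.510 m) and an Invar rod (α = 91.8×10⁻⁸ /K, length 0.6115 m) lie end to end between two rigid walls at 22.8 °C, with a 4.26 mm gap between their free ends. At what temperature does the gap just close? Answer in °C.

T = 251 °C

Gap closes when ΔL₁ + ΔL₂ = 4.26 mm = 4.26×10⁻³ m
(α₁L₁ + α₂L₂)ΔT = g
α₁L₁ + α₂L₂ = 1.2×10⁻⁵×1.510 + 91.8×10⁻⁸×0.6115 = 1.8681357×10⁻⁵ m/K
ΔT = 4.26×10⁻³ / 1.8681357×10⁻⁵ = 228.03 K
T = 22.8 + 228.03 = 250.83 °C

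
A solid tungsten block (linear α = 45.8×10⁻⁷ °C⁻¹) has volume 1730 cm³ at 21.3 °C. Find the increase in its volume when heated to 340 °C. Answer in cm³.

ΔV = 7.58 cm³

Isotropic solid: β ≈ 3α = 1.4×10⁻⁵ /K; ΔT = 318.7 K
ΔV = 3αV₀ΔT = 3(45.8×10⁻⁷)(1730)(318.7) = 7.58 cm³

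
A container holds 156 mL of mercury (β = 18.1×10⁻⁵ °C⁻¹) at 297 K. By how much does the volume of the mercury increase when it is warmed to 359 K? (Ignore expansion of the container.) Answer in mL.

|ΔT| = |359 − 297| = 62 K
ΔV = βV₀ΔT = (18.1×10⁻⁵)(156)(62) = 1.75 mL

ΔV = 1.75 mL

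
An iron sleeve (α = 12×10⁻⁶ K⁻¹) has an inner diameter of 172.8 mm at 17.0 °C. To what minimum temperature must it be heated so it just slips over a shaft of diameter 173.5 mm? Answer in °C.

T = 355 °C

Required Δd = 173.5 − 172.8 = 0.7 mm
Δd = αd₀ΔT ⇒ ΔT = Δd/(αd₀) = 0.7 / (12×10⁻⁶ × 172.8) = 337.58 K
T_min = 17.0 + 337.58 = 354.58 °C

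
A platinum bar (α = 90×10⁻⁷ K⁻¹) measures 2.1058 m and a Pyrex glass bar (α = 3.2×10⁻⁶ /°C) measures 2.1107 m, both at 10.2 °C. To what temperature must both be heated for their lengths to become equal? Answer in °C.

T = 411.9 °C

L₁(1 + α₁ΔT) = L₂(1 + α₂ΔT) ⇒ ΔT = (L₂ − L₁)/(α₁L₁ − α₂L₂)
L₂ − L₁ = 2.1107 − 2.1058 = 4.90×10⁻³ m
α₁L₁ − α₂L₂ = 90×10⁻⁷×2.1058 − 3.2×10⁻⁶×2.1107 = 1.219796×10⁻⁵ m/K
ΔT = 4.90×10⁻³ / 1.219796×10⁻⁵ = 401.707 K
T = 10.2 + 401.707 = 411.907 °C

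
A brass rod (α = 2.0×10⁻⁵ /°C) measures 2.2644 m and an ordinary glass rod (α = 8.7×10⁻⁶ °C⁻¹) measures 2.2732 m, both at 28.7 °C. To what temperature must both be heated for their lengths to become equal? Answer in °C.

Equal length when α₁L₁ΔT − α₂L₂ΔT = L₂ − L₁ = 8.80×10⁻³ m
α₁L₁ = 4.5288×10⁻⁵, α₂L₂ = 1.977684×10⁻⁵ → Δ(αL) = 2.551116×10⁻⁵ m/K
ΔT = 8.80×10⁻³ / 2.551116×10⁻⁵ = 344.947 K, so T = 28.7 + 344.947 = 373.647 °C

T = 373.6 °C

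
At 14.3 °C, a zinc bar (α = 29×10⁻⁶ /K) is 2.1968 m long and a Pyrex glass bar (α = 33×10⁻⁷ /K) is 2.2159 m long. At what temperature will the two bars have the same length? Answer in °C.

T = 353.0 °C

Equal length when α₁L₁ΔT − α₂L₂ΔT = L₂ − L₁ = 1.91×10⁻² m
α₁L₁ = 6.37072×10⁻⁵, α₂L₂ = 7.31247×10⁻⁶ → Δ(αL) = 5.639473×10⁻⁵ m/K
ΔT = 1.91×10⁻² / 5.639473×10⁻⁵ = 338.684 K, so T = 14.3 + 338.684 = 352.984 °C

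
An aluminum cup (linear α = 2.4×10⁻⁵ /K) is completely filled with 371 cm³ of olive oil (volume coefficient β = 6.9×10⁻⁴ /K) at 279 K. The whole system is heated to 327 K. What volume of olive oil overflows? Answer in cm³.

11.0 cm³

The cup also expands: β_container ≈ 3α = 7.2×10⁻⁵ /K
Net overflow = V₀(β_liq − 3α_cont)ΔT
β − 3α = 6.90×10⁻⁴ − 7.2×10⁻⁵ = 6.18×10⁻⁴ /K; ΔT = 48 K
ΔV = 371 × 6.18×10⁻⁴ × 48 = 11.0 cm³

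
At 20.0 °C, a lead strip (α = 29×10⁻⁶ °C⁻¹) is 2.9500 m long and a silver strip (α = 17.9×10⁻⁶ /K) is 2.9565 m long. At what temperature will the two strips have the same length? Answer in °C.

Equal length when α₁L₁ΔT − α₂L₂ΔT = L₂ − L₁ = 6.50×10⁻³ m
α₁L₁ = 8.555×10⁻⁵, α₂L₂ = 5.292135×10⁻⁵ → Δ(αL) = 3.262865×10⁻⁵ m/K
ΔT = 6.50×10⁻³ / 3.262865×10⁻⁵ = 199.211 K, so T = 20.0 + 199.211 = 219.211 °C

T = 219.2 °C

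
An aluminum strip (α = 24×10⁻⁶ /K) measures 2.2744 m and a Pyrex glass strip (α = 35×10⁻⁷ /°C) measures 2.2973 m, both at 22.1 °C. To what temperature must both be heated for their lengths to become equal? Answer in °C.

T = 514.1 °C

L₁(1 + α₁ΔT) = L₂(1 + α₂ΔT) ⇒ ΔT = (L₂ − L₁)/(α₁L₁ − α₂L₂)
L₂ − L₁ = 2.2973 − 2.2744 = 2.29×10⁻² m
α₁L₁ − α₂L₂ = 24×10⁻⁶×2.2744 − 35×10⁻⁷×2.2973 = 4.654505×10⁻⁵ m/K
ΔT = 2.29×10⁻² / 4.654505×10⁻⁵ = 491.996 K
T = 22.1 + 491.996 = 514.096 °C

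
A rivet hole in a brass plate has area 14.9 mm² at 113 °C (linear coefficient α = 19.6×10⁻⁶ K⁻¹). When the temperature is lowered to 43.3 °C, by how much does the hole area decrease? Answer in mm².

ΔA = 0.0407 mm²

Area coefficient ≈ 2α; |ΔT| = 69.7 K
ΔA = 2αA₀ΔT = 2(19.6×10⁻⁶)(14.9)(69.7) = 0.0407 mm²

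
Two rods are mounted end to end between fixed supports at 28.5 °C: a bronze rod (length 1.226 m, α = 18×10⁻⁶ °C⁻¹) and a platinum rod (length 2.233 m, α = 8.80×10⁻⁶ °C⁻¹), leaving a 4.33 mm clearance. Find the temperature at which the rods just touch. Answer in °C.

Gap closes when ΔL₁ + ΔL₂ = 4.33 mm = 4.33×10⁻³ m
(α₁L₁ + α₂L₂)ΔT = g
α₁L₁ + α₂L₂ = 18×10⁻⁶×1.226 + 8.80×10⁻⁶×2.233 = 4.17184×10⁻⁵ m/K
ΔT = 4.33×10⁻³ / 4.17184×10⁻⁵ = 103.79 K
T = 28.5 + 103.79 = 132.29 °C

T = 132 °C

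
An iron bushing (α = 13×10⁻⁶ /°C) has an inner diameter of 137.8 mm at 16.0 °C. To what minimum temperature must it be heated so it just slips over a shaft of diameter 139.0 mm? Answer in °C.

T = 686 °C

Required Δd = 139.0 − 137.8 = 1.2 mm
Δd = αd₀ΔT ⇒ ΔT = Δd/(αd₀) = 1.2 / (13×10⁻⁶ × 137.8) = 669.87 K
T_min = 16.0 + 669.87 = 685.87 °C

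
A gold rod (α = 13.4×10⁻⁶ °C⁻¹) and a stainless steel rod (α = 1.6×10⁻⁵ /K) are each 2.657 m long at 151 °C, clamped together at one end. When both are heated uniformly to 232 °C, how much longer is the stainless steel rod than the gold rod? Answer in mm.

0.560 mm

ΔT = 81 K
gold: ΔL = 13.4×10⁻⁶ × 2.657 m × 81 = 2.8839×10⁻³ m = 2.8839 mm
stainless steel: ΔL = 1.6×10⁻⁵ × 2.657 m × 81 = 3.4435×10⁻³ m = 3.4435 mm
difference = 3.4435 − 2.8839 = 0.5596 mm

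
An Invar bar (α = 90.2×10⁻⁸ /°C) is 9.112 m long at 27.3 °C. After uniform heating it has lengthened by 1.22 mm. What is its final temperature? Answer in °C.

ΔL = αL₀ΔT ⇒ ΔT = ΔL / (αL₀)
ΔT = 1.22×10⁻³ m / (90.2×10⁻⁸ × 9.112 m) = 148.44 K
T = 27.3 + 148.44 = 175.74 °C

T = 176 °C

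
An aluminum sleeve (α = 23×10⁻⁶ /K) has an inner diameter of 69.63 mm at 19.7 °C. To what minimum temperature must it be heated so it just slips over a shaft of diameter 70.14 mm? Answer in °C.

T = 338 °C

Required Δd = 70.14 − 69.63 = 0.51 mm
Δd = αd₀ΔT ⇒ ΔT = Δd/(αd₀) = 0.51 / (23×10⁻⁶ × 69.63) = 318.45 K
T_min = 19.7 + 318.45 = 338.15 °C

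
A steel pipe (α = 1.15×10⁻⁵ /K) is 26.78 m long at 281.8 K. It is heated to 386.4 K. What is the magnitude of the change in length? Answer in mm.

ΔL = 32.2 mm

|ΔT| = |386.4 − 281.8| = 104.6 K
ΔL = αL₀ΔT = (1.15×10⁻⁵)(26.78)(104.6) = 3.22×10⁻² m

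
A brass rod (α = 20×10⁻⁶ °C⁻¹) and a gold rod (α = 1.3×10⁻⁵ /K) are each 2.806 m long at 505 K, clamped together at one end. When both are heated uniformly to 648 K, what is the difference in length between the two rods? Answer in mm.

ΔT = 143 K
brass: ΔL = 20×10⁻⁶ × 2.806 m × 143 = 8.0252×10⁻³ m = 8.0252 mm
gold: ΔL = 1.3×10⁻⁵ × 2.806 m × 143 = 5.2164×10⁻³ m = 5.2164 mm
difference = 8.0252 − 5.2164 = 2.8088 mm

2.81 mm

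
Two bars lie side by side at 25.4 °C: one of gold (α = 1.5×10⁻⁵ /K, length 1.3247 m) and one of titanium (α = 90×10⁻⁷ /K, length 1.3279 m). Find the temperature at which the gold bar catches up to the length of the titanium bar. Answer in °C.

T = 429.5 °C

Equal length when α₁L₁ΔT − α₂L₂ΔT = L₂ − L₁ = 3.20×10⁻³ m
α₁L₁ = 1.98705×10⁻⁵, α₂L₂ = 1.19511×10⁻⁵ → Δ(αL) = 7.9194×10⁻⁶ m/K
ΔT = 3.20×10⁻³ / 7.9194×10⁻⁶ = 404.071 K, so T = 25.4 + 404.071 = 429.471 °C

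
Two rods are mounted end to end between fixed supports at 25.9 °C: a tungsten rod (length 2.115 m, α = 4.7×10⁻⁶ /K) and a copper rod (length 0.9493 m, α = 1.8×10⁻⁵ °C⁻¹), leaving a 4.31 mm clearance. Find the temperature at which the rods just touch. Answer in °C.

Gap closes when ΔL₁ + ΔL₂ = 4.31 mm = 4.31×10⁻³ m
(α₁L₁ + α₂L₂)ΔT = g
α₁L₁ + α₂L₂ = 4.7×10⁻⁶×2.115 + 1.8×10⁻⁵×0.9493 = 2.70279×10⁻⁵ m/K
ΔT = 4.31×10⁻³ / 2.70279×10⁻⁵ = 159.46 K
T = 25.9 + 159.46 = 185.36 °C

T = 185 °C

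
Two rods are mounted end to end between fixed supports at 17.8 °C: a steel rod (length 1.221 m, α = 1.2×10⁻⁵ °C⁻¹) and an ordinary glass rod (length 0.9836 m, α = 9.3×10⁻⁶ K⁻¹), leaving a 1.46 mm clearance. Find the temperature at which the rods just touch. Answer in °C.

Gap closes when ΔL₁ + ΔL₂ = 1.46 mm = 1.46×10⁻³ m
(α₁L₁ + α₂L₂)ΔT = g
α₁L₁ + α₂L₂ = 1.2×10⁻⁵×1.221 + 9.3×10⁻⁶×0.9836 = 2.379948×10⁻⁵ m/K
ΔT = 1.46×10⁻³ / 2.379948×10⁻⁵ = 61.346 K
T = 17.8 + 61.346 = 79.146 °C

T = 79.1 °C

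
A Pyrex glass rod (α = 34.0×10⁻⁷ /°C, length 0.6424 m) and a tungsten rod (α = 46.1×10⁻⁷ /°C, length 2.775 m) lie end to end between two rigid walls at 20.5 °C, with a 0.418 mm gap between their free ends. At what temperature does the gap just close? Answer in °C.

T = 48.4 °C

α₁L₁ = 2.18416×10⁻⁶ m/K, α₂L₂ = 1.279275×10⁻⁵ m/K → total 1.497691×10⁻⁵ m/K
ΔT = g/(α₁L₁+α₂L₂) = 4.18×10⁻⁴ / 1.497691×10⁻⁵ = 27.910 K
T = 20.5 + 27.910 = 48.410 °C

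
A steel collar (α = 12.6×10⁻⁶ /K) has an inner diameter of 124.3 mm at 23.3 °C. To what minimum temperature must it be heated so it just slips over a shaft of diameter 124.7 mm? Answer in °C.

T = 279 °C

Required Δd = 124.7 − 124.3 = 0.4 mm
Δd = αd₀ΔT ⇒ ΔT = Δd/(αd₀) = 0.4 / (12.6×10⁻⁶ × 124.3) = 255.40 K
T_min = 23.3 + 255.40 = 278.70 °C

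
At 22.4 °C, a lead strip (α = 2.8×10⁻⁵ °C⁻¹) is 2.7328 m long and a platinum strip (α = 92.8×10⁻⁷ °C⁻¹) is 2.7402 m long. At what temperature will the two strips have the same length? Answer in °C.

Equal length when α₁L₁ΔT − α₂L₂ΔT = L₂ − L₁ = 7.40×10⁻³ m
α₁L₁ = 7.65184×10⁻⁵, α₂L₂ = 2.5429056×10⁻⁵ → Δ(αL) = 5.1089344×10⁻⁵ m/K
ΔT = 7.40×10⁻³ / 5.1089344×10⁻⁵ = 144.844 K, so T = 22.4 + 144.844 = 167.244 °C

T = 167.2 °C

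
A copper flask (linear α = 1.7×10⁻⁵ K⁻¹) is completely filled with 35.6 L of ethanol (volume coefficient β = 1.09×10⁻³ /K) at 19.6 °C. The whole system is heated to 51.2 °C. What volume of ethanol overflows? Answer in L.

The flask also expands: β_container ≈ 3α = 5.1×10⁻⁵ /K
Net overflow = V₀(β_liq − 3α_cont)ΔT
β − 3α = 1.09×10⁻³ − 5.1×10⁻⁵ = 1.039×10⁻³ /K; ΔT = 31.6 K
ΔV = 35.6 × 1.039×10⁻³ × 31.6 = 1.17 L

1.17 L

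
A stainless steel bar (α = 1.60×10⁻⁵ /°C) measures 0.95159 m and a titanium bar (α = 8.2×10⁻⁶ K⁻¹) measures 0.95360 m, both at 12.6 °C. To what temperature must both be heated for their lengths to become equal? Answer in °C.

T = 284.0 °C

Equal length when α₁L₁ΔT − α₂L₂ΔT = L₂ − L₁ = 2.01×10⁻³ m
α₁L₁ = 1.522544×10⁻⁵, α₂L₂ = 7.81952×10⁻⁶ → Δ(αL) = 7.40592×10⁻⁶ m/K
ΔT = 2.01×10⁻³ / 7.40592×10⁻⁶ = 271.404 K, so T = 12.6 + 271.404 = 284.004 °C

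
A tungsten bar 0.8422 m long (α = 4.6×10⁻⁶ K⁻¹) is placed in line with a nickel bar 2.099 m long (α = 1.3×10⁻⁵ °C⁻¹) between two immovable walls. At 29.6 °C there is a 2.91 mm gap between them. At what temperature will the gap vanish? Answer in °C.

T = 123 °C

Gap closes when ΔL₁ + ΔL₂ = 2.91 mm = 2.91×10⁻³ m
(α₁L₁ + α₂L₂)ΔT = g
α₁L₁ + α₂L₂ = 4.6×10⁻⁶×0.8422 + 1.3×10⁻⁵×2.099 = 3.116112×10⁻⁵ m/K
ΔT = 2.91×10⁻³ / 3.116112×10⁻⁵ = 93.39 K
T = 29.6 + 93.39 = 122.99 °C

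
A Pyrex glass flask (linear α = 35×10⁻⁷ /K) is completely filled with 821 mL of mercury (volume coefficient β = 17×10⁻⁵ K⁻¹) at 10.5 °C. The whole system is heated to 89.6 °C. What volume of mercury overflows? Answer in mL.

The flask also expands: β_container ≈ 3α = 1.05×10⁻⁵ /K
Net overflow = V₀(β_liq − 3α_cont)ΔT
β − 3α = 1.70×10⁻⁴ − 1.05×10⁻⁵ = 1.595×10⁻⁴ /K; ΔT = 79.1 K
ΔV = 821 × 1.595×10⁻⁴ × 79.1 = 10.4 mL

10.4 mL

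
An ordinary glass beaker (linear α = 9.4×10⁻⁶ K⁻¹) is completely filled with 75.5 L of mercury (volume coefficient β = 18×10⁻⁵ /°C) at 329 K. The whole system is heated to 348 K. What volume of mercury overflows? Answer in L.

The beaker also expands: β_container ≈ 3α = 2.82×10⁻⁵ /K
Net overflow = V₀(β_liq − 3α_cont)ΔT
β − 3α = 1.80×10⁻⁴ − 2.82×10⁻⁵ = 1.518×10⁻⁴ /K; ΔT = 19 K
ΔV = 75.5 × 1.518×10⁻⁴ × 19 = 0.218 L

0.218 L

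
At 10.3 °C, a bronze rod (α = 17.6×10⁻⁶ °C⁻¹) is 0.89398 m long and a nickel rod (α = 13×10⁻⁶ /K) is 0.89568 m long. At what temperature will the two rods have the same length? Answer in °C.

Equal length when α₁L₁ΔT − α₂L₂ΔT = L₂ − L₁ = 1.70×10⁻³ m
α₁L₁ = 1.5734048×10⁻⁵, α₂L₂ = 1.164384×10⁻⁵ → Δ(αL) = 4.090208×10⁻⁶ m/K
ΔT = 1.70×10⁻³ / 4.090208×10⁻⁶ = 415.627 K, so T = 10.3 + 415.627 = 425.927 °C

T = 425.9 °C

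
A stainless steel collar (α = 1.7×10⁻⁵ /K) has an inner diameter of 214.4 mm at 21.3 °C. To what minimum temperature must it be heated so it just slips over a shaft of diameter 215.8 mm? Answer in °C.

T = 405 °C

Required Δd = 215.8 − 214.4 = 1.4 mm
Δd = αd₀ΔT ⇒ ΔT = Δd/(αd₀) = 1.4 / (1.7×10⁻⁵ × 214.4) = 384.11 K
T_min = 21.3 + 384.11 = 405.41 °C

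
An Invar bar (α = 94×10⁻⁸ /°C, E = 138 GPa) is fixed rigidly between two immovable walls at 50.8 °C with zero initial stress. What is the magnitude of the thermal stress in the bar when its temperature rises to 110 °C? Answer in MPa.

σ = 7.68 MPa

Fully constrained: the free strain ε = αΔT is blocked, so σ = Eε = EαΔT.
|ΔT| = 59.2 K
σ = 138×10⁹ × 94×10⁻⁸ × 59.2 = 7.68×10⁶ Pa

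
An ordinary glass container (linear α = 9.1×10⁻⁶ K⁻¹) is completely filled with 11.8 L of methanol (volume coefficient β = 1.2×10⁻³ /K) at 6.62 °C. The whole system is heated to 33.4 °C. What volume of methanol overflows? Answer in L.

The container also expands: β_container ≈ 3α = 2.73×10⁻⁵ /K
Net overflow = V₀(β_liq − 3α_cont)ΔT
β − 3α = 1.20×10⁻³ − 2.73×10⁻⁵ = 1.1727×10⁻³ /K; ΔT = 26.78 K
ΔV = 11.8 × 1.1727×10⁻³ × 26.78 = 0.371 L

0.371 L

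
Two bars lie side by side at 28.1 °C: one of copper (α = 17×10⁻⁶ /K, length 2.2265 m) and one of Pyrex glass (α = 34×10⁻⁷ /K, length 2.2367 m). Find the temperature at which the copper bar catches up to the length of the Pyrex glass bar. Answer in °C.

T = 365.3 °C

L₁(1 + α₁ΔT) = L₂(1 + α₂ΔT) ⇒ ΔT = (L₂ − L₁)/(α₁L₁ − α₂L₂)
L₂ − L₁ = 2.2367 − 2.2265 = 1.02×10⁻² m
α₁L₁ − α₂L₂ = 17×10⁻⁶×2.2265 − 34×10⁻⁷×2.2367 = 3.024572×10⁻⁵ m/K
ΔT = 1.02×10⁻² / 3.024572×10⁻⁵ = 337.238 K
T = 28.1 + 337.238 = 365.338 °C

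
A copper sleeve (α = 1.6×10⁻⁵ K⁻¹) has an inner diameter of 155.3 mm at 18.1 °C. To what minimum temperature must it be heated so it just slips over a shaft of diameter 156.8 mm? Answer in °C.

Required Δd = 156.8 − 155.3 = 1.5 mm
Δd = αd₀ΔT ⇒ ΔT = Δd/(αd₀) = 1.5 / (1.6×10⁻⁵ × 155.3) = 603.67 K
T_min = 18.1 + 603.67 = 621.77 °C

T = 622 °C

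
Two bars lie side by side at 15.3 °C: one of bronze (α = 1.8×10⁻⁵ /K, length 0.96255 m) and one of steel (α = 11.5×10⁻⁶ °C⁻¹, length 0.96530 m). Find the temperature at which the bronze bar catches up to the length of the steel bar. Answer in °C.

T = 457.1 °C

L₁(1 + α₁ΔT) = L₂(1 + α₂ΔT) ⇒ ΔT = (L₂ − L₁)/(α₁L₁ − α₂L₂)
L₂ − L₁ = 0.96530 − 0.96255 = 2.75×10⁻³ m
α₁L₁ − α₂L₂ = 1.8×10⁻⁵×0.96255 − 11.5×10⁻⁶×0.96530 = 6.22495×10⁻⁶ m/K
ΔT = 2.75×10⁻³ / 6.22495×10⁻⁶ = 441.771 K
T = 15.3 + 441.771 = 457.071 °C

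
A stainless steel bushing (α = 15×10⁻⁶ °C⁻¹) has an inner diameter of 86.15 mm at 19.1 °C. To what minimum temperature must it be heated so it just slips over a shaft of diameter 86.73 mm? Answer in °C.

Required Δd = 86.73 − 86.15 = 0.58 mm
Δd = αd₀ΔT ⇒ ΔT = Δd/(αd₀) = 0.58 / (15×10⁻⁶ × 86.15) = 448.83 K
T_min = 19.1 + 448.83 = 467.93 °C

T = 468 °C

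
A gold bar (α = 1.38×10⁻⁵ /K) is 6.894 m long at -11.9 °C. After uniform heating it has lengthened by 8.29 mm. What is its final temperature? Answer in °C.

ΔL = αL₀ΔT ⇒ ΔT = ΔL / (αL₀)
ΔT = 8.29×10⁻³ m / (1.38×10⁻⁵ × 6.894 m) = 87.137 K
T = -11.9 + 87.137 = 75.237 °C

T = 75.2 °C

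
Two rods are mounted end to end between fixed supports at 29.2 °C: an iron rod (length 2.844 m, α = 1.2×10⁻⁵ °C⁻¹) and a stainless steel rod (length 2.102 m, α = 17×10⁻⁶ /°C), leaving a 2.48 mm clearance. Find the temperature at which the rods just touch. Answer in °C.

α₁L₁ = 3.4128×10⁻⁵ m/K, α₂L₂ = 3.5734×10⁻⁵ m/K → total 6.9862×10⁻⁵ m/K
ΔT = g/(α₁L₁+α₂L₂) = 2.48×10⁻³ / 6.9862×10⁻⁵ = 35.499 K
T = 29.2 + 35.499 = 64.699 °C

T = 64.7 °C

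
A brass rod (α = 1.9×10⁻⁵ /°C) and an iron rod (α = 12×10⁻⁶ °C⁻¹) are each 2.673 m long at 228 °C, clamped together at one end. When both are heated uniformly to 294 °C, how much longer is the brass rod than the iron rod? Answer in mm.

1.23 mm

ΔT = 66 K
brass: ΔL = 1.9×10⁻⁵ × 2.673 m × 66 = 3.3519×10⁻³ m = 3.3519 mm
iron: ΔL = 12×10⁻⁶ × 2.673 m × 66 = 2.1170×10⁻³ m = 2.1170 mm
difference = 3.3519 − 2.1170 = 1.2349 mm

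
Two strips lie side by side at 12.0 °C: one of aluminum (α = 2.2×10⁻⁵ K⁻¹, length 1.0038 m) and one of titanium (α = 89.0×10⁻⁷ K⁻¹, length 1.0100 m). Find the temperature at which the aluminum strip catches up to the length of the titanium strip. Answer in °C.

T = 485.5 °C

L₁(1 + α₁ΔT) = L₂(1 + α₂ΔT) ⇒ ΔT = (L₂ − L₁)/(α₁L₁ − α₂L₂)
L₂ − L₁ = 1.0100 − 1.0038 = 6.20×10⁻³ m
α₁L₁ − α₂L₂ = 2.2×10⁻⁵×1.0038 − 89.0×10⁻⁷×1.0100 = 1.30946×10⁻⁵ m/K
ΔT = 6.20×10⁻³ / 1.30946×10⁻⁵ = 473.478 K
T = 12.0 + 473.478 = 485.478 °C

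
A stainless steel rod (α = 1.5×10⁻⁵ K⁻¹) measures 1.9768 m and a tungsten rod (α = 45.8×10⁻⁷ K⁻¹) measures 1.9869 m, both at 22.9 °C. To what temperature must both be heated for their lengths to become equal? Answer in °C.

T = 514.3 °C

L₁(1 + α₁ΔT) = L₂(1 + α₂ΔT) ⇒ ΔT = (L₂ − L₁)/(α₁L₁ − α₂L₂)
L₂ − L₁ = 1.9869 − 1.9768 = 1.01×10⁻² m
α₁L₁ − α₂L₂ = 1.5×10⁻⁵×1.9768 − 45.8×10⁻⁷×1.9869 = 2.0551998×10⁻⁵ m/K
ΔT = 1.01×10⁻² / 2.0551998×10⁻⁵ = 491.436 K
T = 22.9 + 491.436 = 514.336 °C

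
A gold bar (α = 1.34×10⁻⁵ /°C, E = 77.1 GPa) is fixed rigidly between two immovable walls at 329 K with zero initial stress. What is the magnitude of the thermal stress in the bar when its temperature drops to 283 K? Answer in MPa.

σ = 47.5 MPa

Fully constrained: the free strain ε = αΔT is blocked, so σ = Eε = EαΔT.
|ΔT| = 46 K
σ = 77.1×10⁹ × 1.34×10⁻⁵ × 46 = 4.75×10⁷ Pa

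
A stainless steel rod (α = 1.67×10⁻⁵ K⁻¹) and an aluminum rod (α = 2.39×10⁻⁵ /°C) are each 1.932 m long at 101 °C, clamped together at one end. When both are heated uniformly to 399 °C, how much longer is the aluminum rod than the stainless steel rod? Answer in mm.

4.15 mm

ΔT = 298 K
stainless steel: ΔL = 1.67×10⁻⁵ × 1.932 m × 298 = 9.6148×10⁻³ m = 9.6148 mm
aluminum: ΔL = 2.39×10⁻⁵ × 1.932 m × 298 = 1.3760×10⁻² m = 13.760 mm
difference = 13.760 − 9.6148 = 4.1452 mm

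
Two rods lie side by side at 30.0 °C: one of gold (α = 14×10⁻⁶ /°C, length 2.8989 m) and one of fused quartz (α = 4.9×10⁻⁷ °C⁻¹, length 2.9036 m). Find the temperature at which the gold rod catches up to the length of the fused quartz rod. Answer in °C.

T = 150.0 °C

Equal length when α₁L₁ΔT − α₂L₂ΔT = L₂ − L₁ = 4.70×10⁻³ m
α₁L₁ = 4.05846×10⁻⁵, α₂L₂ = 1.422764×10⁻⁶ → Δ(αL) = 3.9161836×10⁻⁵ m/K
ΔT = 4.70×10⁻³ / 3.9161836×10⁻⁵ = 120.015 K, so T = 30.0 + 120.015 = 150.015 °C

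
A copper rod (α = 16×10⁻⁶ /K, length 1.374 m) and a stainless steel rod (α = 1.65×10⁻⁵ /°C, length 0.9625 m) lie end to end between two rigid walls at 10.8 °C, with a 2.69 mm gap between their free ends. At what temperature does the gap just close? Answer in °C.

T = 81.8 °C

α₁L₁ = 2.1984×10⁻⁵ m/K, α₂L₂ = 1.588125×10⁻⁵ m/K → total 3.786525×10⁻⁵ m/K
ΔT = g/(α₁L₁+α₂L₂) = 2.69×10⁻³ / 3.786525×10⁻⁵ = 71.041 K
T = 10.8 + 71.041 = 81.841 °C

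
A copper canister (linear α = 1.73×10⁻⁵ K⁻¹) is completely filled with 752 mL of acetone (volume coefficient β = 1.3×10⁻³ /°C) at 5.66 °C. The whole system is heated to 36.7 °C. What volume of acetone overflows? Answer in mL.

The canister also expands: β_container ≈ 3α = 5.19×10⁻⁵ /K
Net overflow = V₀(β_liq − 3α_cont)ΔT
β − 3α = 1.30×10⁻³ − 5.19×10⁻⁵ = 1.2481×10⁻³ /K; ΔT = 31.04 K
ΔV = 752 × 1.2481×10⁻³ × 31.04 = 29.1 mL

29.1 mL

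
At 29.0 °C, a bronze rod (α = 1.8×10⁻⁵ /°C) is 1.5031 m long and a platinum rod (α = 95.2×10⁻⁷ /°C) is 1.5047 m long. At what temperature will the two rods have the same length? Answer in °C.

T = 154.7 °C

Equal length when α₁L₁ΔT − α₂L₂ΔT = L₂ − L₁ = 1.60×10⁻³ m
α₁L₁ = 2.70558×10⁻⁵, α₂L₂ = 1.4324744×10⁻⁵ → Δ(αL) = 1.2731056×10⁻⁵ m/K
ΔT = 1.60×10⁻³ / 1.2731056×10⁻⁵ = 125.677 K, so T = 29.0 + 125.677 = 154.677 °C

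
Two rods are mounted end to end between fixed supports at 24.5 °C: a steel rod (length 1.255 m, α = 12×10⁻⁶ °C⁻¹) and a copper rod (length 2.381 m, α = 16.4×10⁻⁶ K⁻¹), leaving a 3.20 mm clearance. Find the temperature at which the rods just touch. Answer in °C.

T = 83.6 °C

Gap closes when ΔL₁ + ΔL₂ = 3.20 mm = 3.20×10⁻³ m
(α₁L₁ + α₂L₂)ΔT = g
α₁L₁ + α₂L₂ = 12×10⁻⁶×1.255 + 16.4×10⁻⁶×2.381 = 5.41084×10⁻⁵ m/K
ΔT = 3.20×10⁻³ / 5.41084×10⁻⁵ = 59.141 K
T = 24.5 + 59.141 = 83.641 °C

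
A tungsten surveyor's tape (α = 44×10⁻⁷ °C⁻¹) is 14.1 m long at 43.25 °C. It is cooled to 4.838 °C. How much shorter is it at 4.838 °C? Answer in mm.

|ΔT| = |4.838 − 43.25| = 38.412 K
ΔL = αL₀ΔT = (44×10⁻⁷)(14.1)(38.412) = 2.38×10⁻³ m

ΔL = 2.38 mm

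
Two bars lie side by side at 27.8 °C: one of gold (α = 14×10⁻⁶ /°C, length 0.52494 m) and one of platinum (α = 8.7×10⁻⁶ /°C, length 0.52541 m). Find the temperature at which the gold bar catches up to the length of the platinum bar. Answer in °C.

T = 197.0 °C

Equal length when α₁L₁ΔT − α₂L₂ΔT = L₂ − L₁ = 4.70×10⁻⁴ m
α₁L₁ = 7.34916×10⁻⁶, α₂L₂ = 4.571067×10⁻⁶ → Δ(αL) = 2.778093×10⁻⁶ m/K
ΔT = 4.70×10⁻⁴ / 2.778093×10⁻⁶ = 169.181 K, so T = 27.8 + 169.181 = 196.981 °C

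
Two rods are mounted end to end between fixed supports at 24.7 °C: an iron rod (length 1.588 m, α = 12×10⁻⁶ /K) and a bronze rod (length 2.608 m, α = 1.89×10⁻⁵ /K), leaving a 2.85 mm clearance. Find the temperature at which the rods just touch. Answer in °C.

α₁L₁ = 1.9056×10⁻⁵ m/K, α₂L₂ = 4.92912×10⁻⁵ m/K → total 6.83472×10⁻⁵ m/K
ΔT = g/(α₁L₁+α₂L₂) = 2.85×10⁻³ / 6.83472×10⁻⁵ = 41.699 K
T = 24.7 + 41.699 = 66.399 °C

T = 66.4 °C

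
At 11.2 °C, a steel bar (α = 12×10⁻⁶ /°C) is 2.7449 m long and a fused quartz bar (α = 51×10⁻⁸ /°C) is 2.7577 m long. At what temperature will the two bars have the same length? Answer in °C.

Equal length when α₁L₁ΔT − α₂L₂ΔT = L₂ − L₁ = 1.28×10⁻² m
α₁L₁ = 3.29388×10⁻⁵, α₂L₂ = 1.406427×10⁻⁶ → Δ(αL) = 3.1532373×10⁻⁵ m/K
ΔT = 1.28×10⁻² / 3.1532373×10⁻⁵ = 405.932 K, so T = 11.2 + 405.932 = 417.132 °C

T = 417.1 °C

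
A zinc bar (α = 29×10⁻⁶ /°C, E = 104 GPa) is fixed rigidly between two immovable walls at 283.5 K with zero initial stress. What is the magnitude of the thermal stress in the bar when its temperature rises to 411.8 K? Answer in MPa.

Fully constrained: the free strain ε = αΔT is blocked, so σ = Eε = EαΔT.
|ΔT| = 128.3 K
σ = 104×10⁹ × 29×10⁻⁶ × 128.3 = 3.87×10⁸ Pa

σ = 387 MPa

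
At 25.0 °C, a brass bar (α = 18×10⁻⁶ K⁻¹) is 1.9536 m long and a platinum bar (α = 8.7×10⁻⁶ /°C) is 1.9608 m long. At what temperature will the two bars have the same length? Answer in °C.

T = 422.7 °C

L₁(1 + α₁ΔT) = L₂(1 + α₂ΔT) ⇒ ΔT = (L₂ − L₁)/(α₁L₁ − α₂L₂)
L₂ − L₁ = 1.9608 − 1.9536 = 7.20×10⁻³ m
α₁L₁ − α₂L₂ = 18×10⁻⁶×1.9536 − 8.7×10⁻⁶×1.9608 = 1.810584×10⁻⁵ m/K
ΔT = 7.20×10⁻³ / 1.810584×10⁻⁵ = 397.662 K
T = 25.0 + 397.662 = 422.662 °C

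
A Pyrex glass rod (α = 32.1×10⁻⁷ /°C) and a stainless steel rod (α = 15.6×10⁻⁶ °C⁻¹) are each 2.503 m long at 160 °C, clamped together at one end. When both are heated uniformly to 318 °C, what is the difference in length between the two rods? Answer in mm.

4.90 mm

ΔT = 158 K
Pyrex glass: ΔL = 32.1×10⁻⁷ × 2.503 m × 158 = 1.2695×10⁻³ m = 1.2695 mm
stainless steel: ΔL = 15.6×10⁻⁶ × 2.503 m × 158 = 6.1694×10⁻³ m = 6.1694 mm
difference = 6.1694 − 1.2695 = 4.8999 mm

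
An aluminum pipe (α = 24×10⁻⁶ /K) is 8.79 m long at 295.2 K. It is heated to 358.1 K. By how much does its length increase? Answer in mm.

ΔL = 13.3 mm

|ΔT| = |358.1 − 295.2| = 62.9 K
ΔL = αL₀ΔT = (24×10⁻⁶)(8.79)(62.9) = 1.33×10⁻² m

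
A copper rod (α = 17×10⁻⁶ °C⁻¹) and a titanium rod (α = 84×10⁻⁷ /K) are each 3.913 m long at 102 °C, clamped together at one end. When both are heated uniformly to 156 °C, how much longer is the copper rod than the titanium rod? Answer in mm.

1.82 mm

ΔT = 54 K
copper: ΔL = 17×10⁻⁶ × 3.913 m × 54 = 3.5921×10⁻³ m = 3.5921 mm
titanium: ΔL = 84×10⁻⁷ × 3.913 m × 54 = 1.7749×10⁻³ m = 1.7749 mm
difference = 3.5921 − 1.7749 = 1.8172 mm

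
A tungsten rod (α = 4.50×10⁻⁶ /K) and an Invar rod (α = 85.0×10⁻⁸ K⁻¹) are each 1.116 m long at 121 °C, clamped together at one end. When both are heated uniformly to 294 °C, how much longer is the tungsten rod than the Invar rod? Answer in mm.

0.705 mm

ΔT = 173 K
tungsten: ΔL = 4.50×10⁻⁶ × 1.116 m × 173 = 8.6881×10⁻⁴ m = 0.86881 mm
Invar: ΔL = 85.0×10⁻⁸ × 1.116 m × 173 = 1.6411×10⁻⁴ m = 0.16411 mm
difference = 0.86881 − 0.16411 = 0.70470 mm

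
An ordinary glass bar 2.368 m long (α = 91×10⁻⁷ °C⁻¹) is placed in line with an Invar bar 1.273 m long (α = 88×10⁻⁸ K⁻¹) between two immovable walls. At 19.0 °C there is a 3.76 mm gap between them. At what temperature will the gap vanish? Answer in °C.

Gap closes when ΔL₁ + ΔL₂ = 3.76 mm = 3.76×10⁻³ m
(α₁L₁ + α₂L₂)ΔT = g
α₁L₁ + α₂L₂ = 91×10⁻⁷×2.368 + 88×10⁻⁸×1.273 = 2.266904×10⁻⁵ m/K
ΔT = 3.76×10⁻³ / 2.266904×10⁻⁵ = 165.86 K
T = 19.0 + 165.86 = 184.86 °C

T = 185 °C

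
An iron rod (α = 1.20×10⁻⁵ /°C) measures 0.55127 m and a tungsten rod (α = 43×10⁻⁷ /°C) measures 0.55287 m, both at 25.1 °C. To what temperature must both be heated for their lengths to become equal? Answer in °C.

L₁(1 + α₁ΔT) = L₂(1 + α₂ΔT) ⇒ ΔT = (L₂ − L₁)/(α₁L₁ − α₂L₂)
L₂ − L₁ = 0.55287 − 0.55127 = 1.60×10⁻³ m
α₁L₁ − α₂L₂ = 1.20×10⁻⁵×0.55127 − 43×10⁻⁷×0.55287 = 4.237899×10⁻⁶ m/K
ΔT = 1.60×10⁻³ / 4.237899×10⁻⁶ = 377.546 K
T = 25.1 + 377.546 = 402.646 °C

T = 402.6 °C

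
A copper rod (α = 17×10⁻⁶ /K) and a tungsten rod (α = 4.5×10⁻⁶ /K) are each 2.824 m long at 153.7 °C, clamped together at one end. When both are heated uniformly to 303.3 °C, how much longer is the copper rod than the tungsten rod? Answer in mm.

ΔT = 149.6 K
copper: ΔL = 17×10⁻⁶ × 2.824 m × 149.6 = 7.1820×10⁻³ m = 7.1820 mm
tungsten: ΔL = 4.5×10⁻⁶ × 2.824 m × 149.6 = 1.9011×10⁻³ m = 1.9011 mm
difference = 7.1820 − 1.9011 = 5.2809 mm

5.28 mm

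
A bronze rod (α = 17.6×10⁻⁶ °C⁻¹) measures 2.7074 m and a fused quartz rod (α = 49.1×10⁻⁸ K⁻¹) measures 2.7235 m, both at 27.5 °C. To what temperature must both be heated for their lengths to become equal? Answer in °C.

L₁(1 + α₁ΔT) = L₂(1 + α₂ΔT) ⇒ ΔT = (L₂ − L₁)/(α₁L₁ − α₂L₂)
L₂ − L₁ = 2.7235 − 2.7074 = 1.61×10⁻² m
α₁L₁ − α₂L₂ = 17.6×10⁻⁶×2.7074 − 49.1×10⁻⁸×2.7235 = 4.63130015×10⁻⁵ m/K
ΔT = 1.61×10⁻² / 4.63130015×10⁻⁵ = 347.635 K
T = 27.5 + 347.635 = 375.135 °C

T = 375.1 °C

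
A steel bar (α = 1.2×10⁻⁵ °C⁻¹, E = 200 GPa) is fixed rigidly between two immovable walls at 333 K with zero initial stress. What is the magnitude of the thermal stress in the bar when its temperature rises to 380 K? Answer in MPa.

Fully constrained: the free strain ε = αΔT is blocked, so σ = Eε = EαΔT.
|ΔT| = 47 K
σ = 200×10⁹ × 1.2×10⁻⁵ × 47 = 1.13×10⁸ Pa

σ = 113 MPa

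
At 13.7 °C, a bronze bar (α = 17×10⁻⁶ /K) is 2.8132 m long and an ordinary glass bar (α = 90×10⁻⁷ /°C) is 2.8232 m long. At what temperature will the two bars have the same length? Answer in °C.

Equal length when α₁L₁ΔT − α₂L₂ΔT = L₂ − L₁ = 1.00×10⁻² m
α₁L₁ = 4.78244×10⁻⁵, α₂L₂ = 2.54088×10⁻⁵ → Δ(αL) = 2.24156×10⁻⁵ m/K
ΔT = 1.00×10⁻² / 2.24156×10⁻⁵ = 446.118 K, so T = 13.7 + 446.118 = 459.818 °C

T = 459.8 °C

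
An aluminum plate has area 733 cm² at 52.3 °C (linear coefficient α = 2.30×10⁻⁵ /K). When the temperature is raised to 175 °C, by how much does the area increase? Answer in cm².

ΔA = 4.14 cm²

Area coefficient ≈ 2α; |ΔT| = 122.7 K
ΔA = 2αA₀ΔT = 2(2.30×10⁻⁵)(733)(122.7) = 4.14 cm²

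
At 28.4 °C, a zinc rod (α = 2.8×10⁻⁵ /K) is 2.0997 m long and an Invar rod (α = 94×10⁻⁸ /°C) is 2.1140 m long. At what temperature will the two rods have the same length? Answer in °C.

T = 280.1 °C

Equal length when α₁L₁ΔT − α₂L₂ΔT = L₂ − L₁ = 1.43×10⁻² m
α₁L₁ = 5.87916×10⁻⁵, α₂L₂ = 1.98716×10⁻⁶ → Δ(αL) = 5.680444×10⁻⁵ m/K
ΔT = 1.43×10⁻² / 5.680444×10⁻⁵ = 251.741 K, so T = 28.4 + 251.741 = 280.141 °C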